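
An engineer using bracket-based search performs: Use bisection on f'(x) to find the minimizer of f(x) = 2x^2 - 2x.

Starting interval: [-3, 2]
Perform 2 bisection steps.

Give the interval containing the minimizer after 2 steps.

Finding critical point of f(x) = 2x^2 - 2x using bisection on f'(x) = 4x + -2.
f'(x) = 0 when x = 1/2.
Starting interval: [-3, 2]
Step 1: mid = -1/2, f'(mid) = -4, new interval = [-1/2, 2]
Step 2: mid = 3/4, f'(mid) = 1, new interval = [-1/2, 3/4]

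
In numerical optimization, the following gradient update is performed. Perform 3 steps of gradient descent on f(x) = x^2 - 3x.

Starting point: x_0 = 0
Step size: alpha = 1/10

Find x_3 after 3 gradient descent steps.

f(x) = x^2 - 3x, f'(x) = 2x + (-3)
Step 1: f'(0) = -3, x_1 = 0 - 1/10 * -3 = 3/10
Step 2: f'(3/10) = -12/5, x_2 = 3/10 - 1/10 * -12/5 = 27/50
Step 3: f'(27/50) = -48/25, x_3 = 27/50 - 1/10 * -48/25 = 183/250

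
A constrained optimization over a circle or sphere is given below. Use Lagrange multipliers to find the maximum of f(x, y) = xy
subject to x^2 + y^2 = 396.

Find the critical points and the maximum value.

Lagrange conditions: y = 2*lambda*x and x = 2*lambda*y
If x = 0 then y = 0, violating the constraint, so x, y != 0.
Dividing: y/x = x/y => x^2 = y^2 => y = x or y = -x
Constraint: 2x^2 = 396 => x^2 = 198 => x = +/-sqrt(198)
Critical points: (sqrt(198), sqrt(198)), (-sqrt(198), -sqrt(198)), (sqrt(198), -sqrt(198)), (-sqrt(198), sqrt(198))
  y = x:  xy = x^2 = 198  at (sqrt(198), sqrt(198)) and (-sqrt(198), -sqrt(198))
  y = -x: xy = -x^2 = -198 at (sqrt(198), -sqrt(198)) and (-sqrt(198), sqrt(198))
Maximum xy = 198 at (sqrt(198), sqrt(198)) and (-sqrt(198), -sqrt(198))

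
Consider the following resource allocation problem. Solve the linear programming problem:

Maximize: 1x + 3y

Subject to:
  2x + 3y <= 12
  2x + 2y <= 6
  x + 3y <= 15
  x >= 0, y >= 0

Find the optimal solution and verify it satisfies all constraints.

Feasible vertices: (0, 0), (0, 3), (3, 0)
Objective 1x + 3y at each vertex:
  (0, 0): 0
  (0, 3): 9
  (3, 0): 3
Maximum is 9 at (0, 3).
Verify constraints at (x, y) = (0, 3):
  2*0 + 3*3 = 9 <= 12
  2*0 + 2*3 = 6 <= 6 (active)
  1*0 + 3*3 = 9 <= 15
  x = 0 >= 0, y = 3 >= 0. All constraints satisfied.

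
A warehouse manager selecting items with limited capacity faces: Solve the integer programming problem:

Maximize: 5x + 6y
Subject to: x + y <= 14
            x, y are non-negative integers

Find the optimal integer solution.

Objective: 5x + 6y, constraint: x + y <= 14
Coefficient of y is 6 > coefficient of x is 5, so allocate the entire budget to y.
Optimal: x = 0, y = 14, value = 84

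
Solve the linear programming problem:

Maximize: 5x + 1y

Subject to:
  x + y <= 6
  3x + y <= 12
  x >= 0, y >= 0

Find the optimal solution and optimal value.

Feasible vertices: (0, 0), (0, 6), (3, 3), (4, 0)
Objective 5x + 1y at each:
  (0, 0): 0
  (0, 6): 6
  (3, 3): 18
  (4, 0): 20
Maximum is 20 at (4, 0).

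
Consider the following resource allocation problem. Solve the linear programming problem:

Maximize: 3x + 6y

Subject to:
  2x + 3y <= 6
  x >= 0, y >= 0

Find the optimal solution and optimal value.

The feasible region has vertices at [(0, 0), (3, 0), (0, 2)].
Checking objective 3x + 6y at each vertex:
  (0, 0): 3*0 + 6*0 = 0
  (3, 0): 3*3 + 6*0 = 9
  (0, 2): 3*0 + 6*2 = 12
Maximum is 12 at (0, 2).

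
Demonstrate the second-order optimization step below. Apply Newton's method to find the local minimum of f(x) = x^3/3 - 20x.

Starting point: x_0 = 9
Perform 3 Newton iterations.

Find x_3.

f(x) = x^3/3 - 20x
f'(x) = x^2 - 20, f''(x) = 2x
Newton update: x_{n+1} = x_n - (x_n^2 - 20)/(2*x_n)
Step 1: x_0 = 9, f'=61, f''=18, x_1 = 101/18
Step 2: x_1 = 101/18, f'=3721/324, f''=101/9, x_2 = 16681/3636
Step 3: x_2 = 16681/3636, f'=13845841/13220496, f''=16681/1818, x_3 = 542665681/121304232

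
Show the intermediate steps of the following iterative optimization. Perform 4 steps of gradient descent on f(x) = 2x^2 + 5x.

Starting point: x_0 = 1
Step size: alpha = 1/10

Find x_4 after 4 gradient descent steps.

f(x) = 2x^2 + 5x, f'(x) = 4x + (5)
Step 1: f'(1) = 9, x_1 = 1 - 1/10 * 9 = 1/10
Step 2: f'(1/10) = 27/5, x_2 = 1/10 - 1/10 * 27/5 = -11/25
Step 3: f'(-11/25) = 81/25, x_3 = -11/25 - 1/10 * 81/25 = -191/250
Step 4: f'(-191/250) = 243/125, x_4 = -191/250 - 1/10 * 243/125 = -599/625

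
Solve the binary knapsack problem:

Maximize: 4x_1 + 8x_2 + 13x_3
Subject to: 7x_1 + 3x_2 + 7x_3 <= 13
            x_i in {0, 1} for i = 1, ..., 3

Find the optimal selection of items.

Items: item 1 (v=4, w=7), item 2 (v=8, w=3), item 3 (v=13, w=7)
Capacity: 13
Checking all 8 subsets (w = total weight, v = total value):
  {}: w = 0, v = 0
  {1}: w = 7, v = 4
  {2}: w = 3, v = 8
  {3}: w = 7, v = 13
  {1, 2}: w = 10, v = 12
  {1, 3}: w = 14 > 13, infeasible
  {2, 3}: w = 10, v = 21
  {1, 2, 3}: w = 17 > 13, infeasible
Best feasible subset: items [2, 3]
Total weight: 10 <= 13, total value: 21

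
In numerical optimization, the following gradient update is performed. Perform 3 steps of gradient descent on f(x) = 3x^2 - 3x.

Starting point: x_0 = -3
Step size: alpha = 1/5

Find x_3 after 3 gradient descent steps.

f(x) = 3x^2 - 3x, f'(x) = 6x + (-3)
Step 1: f'(-3) = -21, x_1 = -3 - 1/5 * -21 = 6/5
Step 2: f'(6/5) = 21/5, x_2 = 6/5 - 1/5 * 21/5 = 9/25
Step 3: f'(9/25) = -21/25, x_3 = 9/25 - 1/5 * -21/25 = 66/125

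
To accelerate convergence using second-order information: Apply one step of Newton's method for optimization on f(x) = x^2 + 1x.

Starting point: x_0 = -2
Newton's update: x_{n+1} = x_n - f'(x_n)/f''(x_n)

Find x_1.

f(x) = x^2 + 1x
f'(x) = 2x + (1), f''(x) = 2
Newton step: x_1 = x_0 - f'(x_0)/f''(x_0)
f'(-2) = -3
x_1 = -2 - -3/2 = -1/2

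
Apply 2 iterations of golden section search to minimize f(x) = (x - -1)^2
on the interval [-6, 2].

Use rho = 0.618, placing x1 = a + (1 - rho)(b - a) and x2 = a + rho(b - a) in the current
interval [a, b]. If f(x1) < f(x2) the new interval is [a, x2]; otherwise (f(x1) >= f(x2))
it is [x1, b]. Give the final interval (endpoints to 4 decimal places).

Golden section search for min of f(x) = (x - -1)^2 on [-6, 2].
Each step: x1 = a + (1 - rho)(b - a), x2 = a + rho(b - a); if f(x1) < f(x2) keep [a, x2], otherwise keep [x1, b].
Step 1: [-6.0000, 2.0000], x1=-2.9440 (f=3.7791), x2=-1.0560 (f=0.0031); f(x1) > f(x2) => keep [-2.9440, 2.0000]
Step 2: [-2.9440, 2.0000], x1=-1.0554 (f=0.0031), x2=0.1114 (f=1.2352); f(x1) < f(x2) => keep [-2.9440, 0.1114]
Final interval: [-2.9440, 0.1114]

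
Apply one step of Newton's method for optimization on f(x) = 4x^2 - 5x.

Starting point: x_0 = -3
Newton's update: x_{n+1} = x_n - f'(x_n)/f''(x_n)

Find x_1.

f(x) = 4x^2 - 5x
f'(x) = 8x + (-5), f''(x) = 8
Newton step: x_1 = x_0 - f'(x_0)/f''(x_0)
f'(-3) = -29
x_1 = -3 - -29/8 = 5/8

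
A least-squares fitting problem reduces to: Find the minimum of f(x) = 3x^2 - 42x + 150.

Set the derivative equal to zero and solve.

f(x) = 3x^2 - 42x + 150
f'(x) = 6x + (-42) = 0
x = 42/6 = 7
f(7) = 3
Since f''(x) = 6 > 0, this is a minimum.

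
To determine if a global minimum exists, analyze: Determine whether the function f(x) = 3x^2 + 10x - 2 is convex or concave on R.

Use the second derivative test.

f(x) = 3x^2 + 10x - 2
f'(x) = 6x + 10
f''(x) = 6
Since f''(x) = 6 > 0 for all x, f is convex on R.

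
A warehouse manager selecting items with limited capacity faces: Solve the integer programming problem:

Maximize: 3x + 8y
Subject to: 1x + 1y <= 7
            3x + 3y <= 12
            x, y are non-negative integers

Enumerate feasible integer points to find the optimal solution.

Constraint 1: 1x + 1y <= 7
Constraint 2: 3x + 3y <= 12
Feasible x range (need y >= 0): 0 <= x <= min(7/1, 12/3) => x in {0, ..., 4}.
Enumerate feasible integer points row by row (the coefficient of y is 8 > 0, so for each x the largest feasible y gives the best value):
  x = 0: y <= min((7 - 1*0)/1, (12 - 3*0)/3) => y in {0, ..., 4}; best 3*0 + 8*4 = 32
  x = 1: y <= min((7 - 1*1)/1, (12 - 3*1)/3) => y in {0, ..., 3}; best 3*1 + 8*3 = 27
  x = 2: y <= min((7 - 1*2)/1, (12 - 3*2)/3) => y in {0, ..., 2}; best 3*2 + 8*2 = 22
  x = 3: y <= min((7 - 1*3)/1, (12 - 3*3)/3) => y in {0, ..., 1}; best 3*3 + 8*1 = 17
  x = 4: y <= min((7 - 1*4)/1, (12 - 3*4)/3) => y in {0}; best 3*4 + 8*0 = 12
The maximum 3x + 8y = 32 is achieved at x = 0, y = 4.
Check: 1*0 + 1*4 = 4 <= 7 and 3*0 + 3*4 = 12 <= 12.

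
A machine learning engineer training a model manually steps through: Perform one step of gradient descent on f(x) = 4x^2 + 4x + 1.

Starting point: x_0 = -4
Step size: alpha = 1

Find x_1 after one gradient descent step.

f(x) = 4x^2 + 4x + 1
f'(x) = 8x + 4
f'(-4) = 8*-4 + (4) = -28
x_1 = x_0 - alpha * f'(x_0) = -4 - 1 * -28 = 24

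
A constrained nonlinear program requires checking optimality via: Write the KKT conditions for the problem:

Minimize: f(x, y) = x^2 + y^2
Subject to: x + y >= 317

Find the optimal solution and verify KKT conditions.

KKT conditions for min x^2 + y^2 s.t. x + y >= 317:
Stationarity: 2x = mu, 2y = mu
So x = y = mu/2.
Complementary slackness: mu*(x + y - 317) = 0
Primal feasibility: x + y >= 317; dual feasibility: mu >= 0
If mu = 0 then x = y = 0, but 0 + 0 < 317 is infeasible, so the constraint is active.
Constraint active: x + y = 2*(mu/2) = 317 => mu = 317
x = y = 317/2, f = 100489/2
Verify: stationarity 2*(317/2) = 317 = mu; primal 317/2 + 317/2 = 317 >= 317; dual mu = 317 >= 0; complementary slackness 317*(317 - 317) = 0. All KKT conditions hold.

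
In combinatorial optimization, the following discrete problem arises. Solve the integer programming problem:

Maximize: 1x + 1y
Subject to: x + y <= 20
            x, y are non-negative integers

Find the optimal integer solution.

Objective: 1x + 1y, constraint: x + y <= 20
Coefficient of x is 1 >= coefficient of y is 1, so allocate the entire budget to x.
Optimal: x = 20, y = 0, value = 20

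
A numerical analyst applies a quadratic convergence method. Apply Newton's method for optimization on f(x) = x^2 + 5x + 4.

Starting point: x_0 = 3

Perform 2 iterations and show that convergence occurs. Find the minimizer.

f(x) = x^2 + 5x + 4, f'(x) = 2x + (5), f''(x) = 2
Step 1: f'(3) = 11, x_1 = 3 - 11/2 = -5/2
Step 2: f'(-5/2) = 0, x_2 = -5/2 (converged)
Newton's method converges in 1 step for quadratics.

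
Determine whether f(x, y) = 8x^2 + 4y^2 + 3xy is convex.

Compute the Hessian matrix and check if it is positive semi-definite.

f(x,y) = 8x^2 + 4y^2 + 3xy
Hessian H = [[16, 3], [3, 8]]
trace(H) = 24, det(H) = 119
Eigenvalues: (24 +/- sqrt(100)) / 2 = 17, 7
Since both eigenvalues > 0, f is convex.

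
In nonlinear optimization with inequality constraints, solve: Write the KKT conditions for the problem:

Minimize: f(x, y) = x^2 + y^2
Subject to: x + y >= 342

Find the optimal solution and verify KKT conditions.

KKT conditions for min x^2 + y^2 s.t. x + y >= 342:
Stationarity: 2x = mu, 2y = mu
So x = y = mu/2.
Complementary slackness: mu*(x + y - 342) = 0
Primal feasibility: x + y >= 342; dual feasibility: mu >= 0
If mu = 0 then x = y = 0, but 0 + 0 < 342 is infeasible, so the constraint is active.
Constraint active: x + y = 2*(mu/2) = 342 => mu = 342
x = y = 171, f = 58482
Verify: stationarity 2*171 = 342 = mu; primal 171 + 171 = 342 >= 342; dual mu = 342 >= 0; complementary slackness 342*(342 - 342) = 0. All KKT conditions hold.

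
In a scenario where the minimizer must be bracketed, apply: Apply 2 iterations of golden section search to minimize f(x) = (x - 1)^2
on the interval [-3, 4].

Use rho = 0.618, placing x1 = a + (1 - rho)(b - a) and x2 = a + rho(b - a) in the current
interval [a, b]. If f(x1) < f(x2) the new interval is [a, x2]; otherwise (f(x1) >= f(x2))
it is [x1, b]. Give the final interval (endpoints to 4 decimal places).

Golden section search for min of f(x) = (x - 1)^2 on [-3, 4].
Each step: x1 = a + (1 - rho)(b - a), x2 = a + rho(b - a); if f(x1) < f(x2) keep [a, x2], otherwise keep [x1, b].
Step 1: [-3.0000, 4.0000], x1=-0.3260 (f=1.7583), x2=1.3260 (f=0.1063); f(x1) > f(x2) => keep [-0.3260, 4.0000]
Step 2: [-0.3260, 4.0000], x1=1.3265 (f=0.1066), x2=2.3475 (f=1.8157); f(x1) < f(x2) => keep [-0.3260, 2.3475]
Final interval: [-0.3260, 2.3475]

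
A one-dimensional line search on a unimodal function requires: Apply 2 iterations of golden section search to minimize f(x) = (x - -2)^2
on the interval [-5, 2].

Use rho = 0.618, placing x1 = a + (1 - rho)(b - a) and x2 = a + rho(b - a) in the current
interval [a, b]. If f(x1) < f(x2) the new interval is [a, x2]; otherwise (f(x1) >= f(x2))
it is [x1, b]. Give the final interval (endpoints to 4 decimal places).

Golden section search for min of f(x) = (x - -2)^2 on [-5, 2].
Each step: x1 = a + (1 - rho)(b - a), x2 = a + rho(b - a); if f(x1) < f(x2) keep [a, x2], otherwise keep [x1, b].
Step 1: [-5.0000, 2.0000], x1=-2.3260 (f=0.1063), x2=-0.6740 (f=1.7583); f(x1) < f(x2) => keep [-5.0000, -0.6740]
Step 2: [-5.0000, -0.6740], x1=-3.3475 (f=1.8157), x2=-2.3265 (f=0.1066); f(x1) > f(x2) => keep [-3.3475, -0.6740]
Final interval: [-3.3475, -0.6740]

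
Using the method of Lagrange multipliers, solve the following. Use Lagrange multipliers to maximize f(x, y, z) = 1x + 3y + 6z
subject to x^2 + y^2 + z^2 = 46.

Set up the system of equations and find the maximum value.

Lagrange conditions: 1 = 2*lambda*x, 3 = 2*lambda*y, 6 = 2*lambda*z
So x:1 = y:3 = z:6, i.e. x = 1t, y = 3t, z = 6t
Constraint: t^2*(1^2 + 3^2 + 6^2) = 46
  t^2 * 46 = 46  =>  t = sqrt(1)
Maximum = 1*1t + 3*3t + 6*6t = 46*sqrt(1) = 46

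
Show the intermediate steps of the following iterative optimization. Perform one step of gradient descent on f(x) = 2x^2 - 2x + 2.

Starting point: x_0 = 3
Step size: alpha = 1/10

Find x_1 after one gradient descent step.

f(x) = 2x^2 - 2x + 2
f'(x) = 4x - 2
f'(3) = 4*3 + (-2) = 10
x_1 = x_0 - alpha * f'(x_0) = 3 - 1/10 * 10 = 2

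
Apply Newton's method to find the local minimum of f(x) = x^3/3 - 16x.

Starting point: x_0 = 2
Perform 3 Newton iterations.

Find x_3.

f(x) = x^3/3 - 16x
f'(x) = x^2 - 16, f''(x) = 2x
Newton update: x_{n+1} = x_n - (x_n^2 - 16)/(2*x_n)
Step 1: x_0 = 2, f'=-12, f''=4, x_1 = 5
Step 2: x_1 = 5, f'=9, f''=10, x_2 = 41/10
Step 3: x_2 = 41/10, f'=81/100, f''=41/5, x_3 = 3281/820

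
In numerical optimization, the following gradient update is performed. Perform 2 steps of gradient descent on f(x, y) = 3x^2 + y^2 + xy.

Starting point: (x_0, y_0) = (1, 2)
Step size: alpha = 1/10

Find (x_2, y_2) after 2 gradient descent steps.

f(x,y) = 3x^2 + y^2 + xy
grad_x = 6x + 1y, grad_y = 2y + 1x
Step 1: grad = (8, 5), (1/5, 3/2)
Step 2: grad = (27/10, 16/5), (-7/100, 59/50)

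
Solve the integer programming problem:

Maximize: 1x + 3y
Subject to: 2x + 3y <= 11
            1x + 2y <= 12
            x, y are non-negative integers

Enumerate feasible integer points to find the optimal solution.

Constraint 1: 2x + 3y <= 11
Constraint 2: 1x + 2y <= 12
Feasible x range (need y >= 0): 0 <= x <= min(11/2, 12/1) => x in {0, ..., 5}.
Enumerate feasible integer points row by row (the coefficient of y is 3 > 0, so for each x the largest feasible y gives the best value):
  x = 0: y <= min((11 - 2*0)/3, (12 - 1*0)/2) => y in {0, ..., 3}; best 1*0 + 3*3 = 9
  x = 1: y <= min((11 - 2*1)/3, (12 - 1*1)/2) => y in {0, ..., 3}; best 1*1 + 3*3 = 10
  x = 2: y <= min((11 - 2*2)/3, (12 - 1*2)/2) => y in {0, ..., 2}; best 1*2 + 3*2 = 8
  x = 3: y <= min((11 - 2*3)/3, (12 - 1*3)/2) => y in {0, ..., 1}; best 1*3 + 3*1 = 6
  x = 4: y <= min((11 - 2*4)/3, (12 - 1*4)/2) => y in {0, ..., 1}; best 1*4 + 3*1 = 7
  x = 5: y <= min((11 - 2*5)/3, (12 - 1*5)/2) => y in {0}; best 1*5 + 3*0 = 5
The maximum 1x + 3y = 10 is achieved at x = 1, y = 3.
Check: 2*1 + 3*3 = 11 <= 11 and 1*1 + 2*3 = 7 <= 12.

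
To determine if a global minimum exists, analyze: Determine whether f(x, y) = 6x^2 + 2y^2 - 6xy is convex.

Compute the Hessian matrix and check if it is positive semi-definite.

f(x,y) = 6x^2 + 2y^2 - 6xy
Hessian H = [[12, -6], [-6, 4]]
trace(H) = 16, det(H) = 12
Eigenvalues: (16 +/- sqrt(208)) / 2 = 15.21, 0.7889
Since both eigenvalues > 0, f is convex.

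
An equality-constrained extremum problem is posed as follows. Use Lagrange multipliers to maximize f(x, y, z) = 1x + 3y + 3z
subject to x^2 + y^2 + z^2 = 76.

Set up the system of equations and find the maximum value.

Lagrange conditions: 1 = 2*lambda*x, 3 = 2*lambda*y, 3 = 2*lambda*z
So x:1 = y:3 = z:3, i.e. x = 1t, y = 3t, z = 3t
Constraint: t^2*(1^2 + 3^2 + 3^2) = 76
  t^2 * 19 = 76  =>  t = sqrt(4)
Maximum = 1*1t + 3*3t + 3*3t = 19*sqrt(4) = 38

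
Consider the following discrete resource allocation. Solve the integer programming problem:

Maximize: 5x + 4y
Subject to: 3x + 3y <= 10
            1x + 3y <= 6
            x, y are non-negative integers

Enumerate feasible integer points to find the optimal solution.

Constraint 1: 3x + 3y <= 10
Constraint 2: 1x + 3y <= 6
Feasible x range (need y >= 0): 0 <= x <= min(10/3, 6/1) => x in {0, ..., 3}.
Enumerate feasible integer points row by row (the coefficient of y is 4 > 0, so for each x the largest feasible y gives the best value):
  x = 0: y <= min((10 - 3*0)/3, (6 - 1*0)/3) => y in {0, ..., 2}; best 5*0 + 4*2 = 8
  x = 1: y <= min((10 - 3*1)/3, (6 - 1*1)/3) => y in {0, ..., 1}; best 5*1 + 4*1 = 9
  x = 2: y <= min((10 - 3*2)/3, (6 - 1*2)/3) => y in {0, ..., 1}; best 5*2 + 4*1 = 14
  x = 3: y <= min((10 - 3*3)/3, (6 - 1*3)/3) => y in {0}; best 5*3 + 4*0 = 15
The maximum 5x + 4y = 15 is achieved at x = 3, y = 0.
Check: 3*3 + 3*0 = 9 <= 10 and 1*3 + 3*0 = 3 <= 6.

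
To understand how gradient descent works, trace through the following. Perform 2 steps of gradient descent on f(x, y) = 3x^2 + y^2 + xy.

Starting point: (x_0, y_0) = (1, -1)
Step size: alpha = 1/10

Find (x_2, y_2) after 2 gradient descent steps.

f(x,y) = 3x^2 + y^2 + xy
grad_x = 6x + 1y, grad_y = 2y + 1x
Step 1: grad = (5, -1), (1/2, -9/10)
Step 2: grad = (21/10, -13/10), (29/100, -77/100)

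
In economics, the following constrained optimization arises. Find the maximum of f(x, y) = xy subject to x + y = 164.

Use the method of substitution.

Substitute y = 164 - x into f(x,y) = xy:
g(x) = x(164 - x) = 164x - x^2
g'(x) = 164 - 2x = 0  =>  x = 82
y = 164 - 82 = 82
Maximum value = 82 * 82 = 6724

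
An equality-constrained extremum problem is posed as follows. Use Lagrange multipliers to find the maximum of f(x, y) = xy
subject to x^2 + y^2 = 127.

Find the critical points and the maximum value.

Lagrange conditions: y = 2*lambda*x and x = 2*lambda*y
If x = 0 then y = 0, violating the constraint, so x, y != 0.
Dividing: y/x = x/y => x^2 = y^2 => y = x or y = -x
Constraint: 2x^2 = 127 => x^2 = 127/2 => x = +/-sqrt(127/2)
Critical points: (sqrt(127/2), sqrt(127/2)), (-sqrt(127/2), -sqrt(127/2)), (sqrt(127/2), -sqrt(127/2)), (-sqrt(127/2), sqrt(127/2))
  y = x:  xy = x^2 = 127/2  at (sqrt(127/2), sqrt(127/2)) and (-sqrt(127/2), -sqrt(127/2))
  y = -x: xy = -x^2 = -127/2 at (sqrt(127/2), -sqrt(127/2)) and (-sqrt(127/2), sqrt(127/2))
Maximum xy = 127/2 at (sqrt(127/2), sqrt(127/2)) and (-sqrt(127/2), -sqrt(127/2))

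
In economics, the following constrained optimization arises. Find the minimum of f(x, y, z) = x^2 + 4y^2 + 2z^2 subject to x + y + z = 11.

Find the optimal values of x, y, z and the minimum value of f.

Using Lagrange multipliers on f = x^2 + 4y^2 + 2z^2 with constraint x + y + z = 11:
Conditions: 2*1*x = lambda, 2*4*y = lambda, 2*2*z = lambda
So x = lambda/2, y = lambda/8, z = lambda/4
Substituting into constraint: lambda * (7/8) = 11
lambda = 88/7
x = 44/7, y = 11/7, z = 22/7
Minimum value = 484/7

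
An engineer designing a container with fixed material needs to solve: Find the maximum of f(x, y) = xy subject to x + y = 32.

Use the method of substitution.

Substitute y = 32 - x into f(x,y) = xy:
g(x) = x(32 - x) = 32x - x^2
g'(x) = 32 - 2x = 0  =>  x = 16
y = 32 - 16 = 16
Maximum value = 16 * 16 = 256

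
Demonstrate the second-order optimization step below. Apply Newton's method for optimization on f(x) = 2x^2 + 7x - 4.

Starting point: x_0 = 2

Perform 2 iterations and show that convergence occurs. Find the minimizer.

f(x) = 2x^2 + 7x - 4, f'(x) = 4x + (7), f''(x) = 4
Step 1: f'(2) = 15, x_1 = 2 - 15/4 = -7/4
Step 2: f'(-7/4) = 0, x_2 = -7/4 (converged)
Newton's method converges in 1 step for quadratics.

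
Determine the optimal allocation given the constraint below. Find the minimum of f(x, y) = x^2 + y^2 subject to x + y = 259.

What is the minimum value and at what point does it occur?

Substitute y = 259 - x into f(x,y) = x^2 + y^2:
g(x) = x^2 + (259 - x)^2 = 2x^2 - 518x + 67081
g'(x) = 4x - 518 = 0  =>  x = 259/2
y = 259 - 259/2 = 259/2
Minimum value = (259/2)^2 + (259/2)^2 = 67081/2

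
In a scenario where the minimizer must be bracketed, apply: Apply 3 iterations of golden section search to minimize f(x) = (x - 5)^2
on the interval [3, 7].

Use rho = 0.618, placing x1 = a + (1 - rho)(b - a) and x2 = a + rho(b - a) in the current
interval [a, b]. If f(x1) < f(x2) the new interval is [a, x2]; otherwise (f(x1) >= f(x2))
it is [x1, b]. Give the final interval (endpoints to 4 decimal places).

Golden section search for min of f(x) = (x - 5)^2 on [3, 7].
Each step: x1 = a + (1 - rho)(b - a), x2 = a + rho(b - a); if f(x1) < f(x2) keep [a, x2], otherwise keep [x1, b].
Step 1: [3.0000, 7.0000], x1=4.5280 (f=0.2228), x2=5.4720 (f=0.2228); f(x1) = f(x2) (tie, not '<') => keep [4.5280, 7.0000]
Step 2: [4.5280, 7.0000], x1=5.4723 (f=0.2231), x2=6.0557 (f=1.1145); f(x1) < f(x2) => keep [4.5280, 6.0557]
Step 3: [4.5280, 6.0557], x1=5.1116 (f=0.0125), x2=5.4721 (f=0.2229); f(x1) < f(x2) => keep [4.5280, 5.4721]
Final interval: [4.5280, 5.4721]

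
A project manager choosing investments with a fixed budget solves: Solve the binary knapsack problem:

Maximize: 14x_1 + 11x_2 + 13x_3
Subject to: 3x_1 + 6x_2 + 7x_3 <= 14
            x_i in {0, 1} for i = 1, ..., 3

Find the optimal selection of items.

Items: item 1 (v=14, w=3), item 2 (v=11, w=6), item 3 (v=13, w=7)
Capacity: 14
Checking all 8 subsets (w = total weight, v = total value):
  {}: w = 0, v = 0
  {1}: w = 3, v = 14
  {2}: w = 6, v = 11
  {3}: w = 7, v = 13
  {1, 2}: w = 9, v = 25
  {1, 3}: w = 10, v = 27
  {2, 3}: w = 13, v = 24
  {1, 2, 3}: w = 16 > 14, infeasible
Best feasible subset: items [1, 3]
Total weight: 10 <= 14, total value: 27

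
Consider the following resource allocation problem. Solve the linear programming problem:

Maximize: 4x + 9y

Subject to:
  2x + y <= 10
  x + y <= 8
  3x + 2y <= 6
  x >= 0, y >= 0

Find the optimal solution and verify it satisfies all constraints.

Feasible vertices: (0, 0), (0, 3), (2, 0)
Objective 4x + 9y at each vertex:
  (0, 0): 0
  (0, 3): 27
  (2, 0): 8
Maximum is 27 at (0, 3).
Verify constraints at (x, y) = (0, 3):
  2*0 + 1*3 = 3 <= 10
  1*0 + 1*3 = 3 <= 8
  3*0 + 2*3 = 6 <= 6 (active)
  x = 0 >= 0, y = 3 >= 0. All constraints satisfied.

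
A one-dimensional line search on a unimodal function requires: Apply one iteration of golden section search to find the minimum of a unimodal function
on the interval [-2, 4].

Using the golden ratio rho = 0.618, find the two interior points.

Golden section search on [-2, 4].
Golden ratio rho = 0.618 (approx).
Interior points:
  x_1 = -2 + (1-0.618)*6 = 0.2920
  x_2 = -2 + 0.618*6 = 1.7080
Compare f(x_1) and f(x_2) to determine which subinterval to keep.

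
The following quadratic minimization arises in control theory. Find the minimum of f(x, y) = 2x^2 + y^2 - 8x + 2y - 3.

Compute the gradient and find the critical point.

f(x,y) = 2x^2 + y^2 - 8x + 2y - 3
df/dx = 4x + (-8) = 0  =>  x = 2
df/dy = 2y + (2) = 0  =>  y = -1
f(2, -1) = 2*(2)^2 + 1*(-1)^2 + -8*(2) + 2*(-1) + -3 = -12
Hessian is diagonal with entries 4, 2 > 0, so this is a minimum.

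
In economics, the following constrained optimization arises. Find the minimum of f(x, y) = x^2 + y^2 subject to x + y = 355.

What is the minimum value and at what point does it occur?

Substitute y = 355 - x into f(x,y) = x^2 + y^2:
g(x) = x^2 + (355 - x)^2 = 2x^2 - 710x + 126025
g'(x) = 4x - 710 = 0  =>  x = 355/2
y = 355 - 355/2 = 355/2
Minimum value = (355/2)^2 + (355/2)^2 = 126025/2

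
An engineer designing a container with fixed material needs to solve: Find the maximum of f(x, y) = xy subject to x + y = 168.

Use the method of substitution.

Substitute y = 168 - x into f(x,y) = xy:
g(x) = x(168 - x) = 168x - x^2
g'(x) = 168 - 2x = 0  =>  x = 84
y = 168 - 84 = 84
Maximum value = 84 * 84 = 7056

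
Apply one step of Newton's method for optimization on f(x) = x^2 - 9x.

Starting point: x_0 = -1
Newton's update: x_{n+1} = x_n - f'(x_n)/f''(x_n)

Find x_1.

f(x) = x^2 - 9x
f'(x) = 2x + (-9), f''(x) = 2
Newton step: x_1 = x_0 - f'(x_0)/f''(x_0)
f'(-1) = -11
x_1 = -1 - -11/2 = 9/2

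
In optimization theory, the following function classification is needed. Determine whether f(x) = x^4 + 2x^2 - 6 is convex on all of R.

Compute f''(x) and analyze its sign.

f(x) = x^4 + 2x^2 - 6
f'(x) = 4x^3 + 4x
f''(x) = 12x^2 + 4
f''(x) = 12x^2 + 4 >= 4 > 0 for all x
Therefore, f is convex on R.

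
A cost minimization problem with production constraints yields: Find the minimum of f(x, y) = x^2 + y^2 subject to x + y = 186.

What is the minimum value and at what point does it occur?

Substitute y = 186 - x into f(x,y) = x^2 + y^2:
g(x) = x^2 + (186 - x)^2 = 2x^2 - 372x + 34596
g'(x) = 4x - 372 = 0  =>  x = 93
y = 186 - 93 = 93
Minimum value = 93^2 + 93^2 = 17298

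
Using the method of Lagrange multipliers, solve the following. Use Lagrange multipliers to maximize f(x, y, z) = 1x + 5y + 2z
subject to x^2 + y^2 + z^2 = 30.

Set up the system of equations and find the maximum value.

Lagrange conditions: 1 = 2*lambda*x, 5 = 2*lambda*y, 2 = 2*lambda*z
So x:1 = y:5 = z:2, i.e. x = 1t, y = 5t, z = 2t
Constraint: t^2*(1^2 + 5^2 + 2^2) = 30
  t^2 * 30 = 30  =>  t = sqrt(1)
Maximum = 1*1t + 5*5t + 2*2t = 30*sqrt(1) = 30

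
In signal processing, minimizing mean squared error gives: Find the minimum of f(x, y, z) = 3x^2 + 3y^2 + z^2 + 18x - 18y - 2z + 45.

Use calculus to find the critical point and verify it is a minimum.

f(x,y,z) = 3x^2 + 3y^2 + z^2 + 18x - 18y - 2z + 45
df/dx = 6x + (18) = 0 => x = -3
df/dy = 6y + (-18) = 0 => y = 3
df/dz = 2z + (-2) = 0 => z = 1
f(-3,3,1) = 3*(-3)^2 + 3*(3)^2 + 1*(1)^2 + 18*(-3) + -18*(3) + -2*(1) + 45 = -10
Hessian is diagonal with entries 6, 6, 2 > 0, confirmed minimum.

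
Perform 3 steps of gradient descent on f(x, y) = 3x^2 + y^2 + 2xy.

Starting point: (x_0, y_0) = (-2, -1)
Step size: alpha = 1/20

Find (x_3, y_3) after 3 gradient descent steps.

f(x,y) = 3x^2 + y^2 + 2xy
grad_x = 6x + 2y, grad_y = 2y + 2x
Step 1: grad = (-14, -6), (-13/10, -7/10)
Step 2: grad = (-46/5, -4), (-21/25, -1/2)
Step 3: grad = (-151/25, -67/25), (-269/500, -183/500)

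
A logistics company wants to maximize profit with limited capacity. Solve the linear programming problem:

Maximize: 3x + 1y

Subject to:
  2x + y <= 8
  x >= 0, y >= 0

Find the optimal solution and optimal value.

The feasible region has vertices at [(0, 0), (4, 0), (0, 8)].
Checking objective 3x + 1y at each vertex:
  (0, 0): 3*0 + 1*0 = 0
  (4, 0): 3*4 + 1*0 = 12
  (0, 8): 3*0 + 1*8 = 8
Maximum is 12 at (4, 0).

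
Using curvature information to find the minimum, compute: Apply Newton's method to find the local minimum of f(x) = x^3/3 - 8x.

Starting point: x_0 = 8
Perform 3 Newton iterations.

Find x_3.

f(x) = x^3/3 - 8x
f'(x) = x^2 - 8, f''(x) = 2x
Newton update: x_{n+1} = x_n - (x_n^2 - 8)/(2*x_n)
Step 1: x_0 = 8, f'=56, f''=16, x_1 = 9/2
Step 2: x_1 = 9/2, f'=49/4, f''=9, x_2 = 113/36
Step 3: x_2 = 113/36, f'=2401/1296, f''=113/18, x_3 = 23137/8136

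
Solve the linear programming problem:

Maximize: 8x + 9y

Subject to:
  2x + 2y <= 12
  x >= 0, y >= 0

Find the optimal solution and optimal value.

The feasible region has vertices at [(0, 0), (6, 0), (0, 6)].
Checking objective 8x + 9y at each vertex:
  (0, 0): 8*0 + 9*0 = 0
  (6, 0): 8*6 + 9*0 = 48
  (0, 6): 8*0 + 9*6 = 54
Maximum is 54 at (0, 6).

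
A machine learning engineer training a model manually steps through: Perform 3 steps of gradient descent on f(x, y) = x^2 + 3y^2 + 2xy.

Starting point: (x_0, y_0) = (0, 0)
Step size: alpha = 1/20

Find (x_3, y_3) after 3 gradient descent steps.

f(x,y) = x^2 + 3y^2 + 2xy
grad_x = 2x + 2y, grad_y = 6y + 2x
Step 1: grad = (0, 0), (0, 0)
Step 2: grad = (0, 0), (0, 0)
Step 3: grad = (0, 0), (0, 0)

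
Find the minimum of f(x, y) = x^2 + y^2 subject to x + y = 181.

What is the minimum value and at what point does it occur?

Substitute y = 181 - x into f(x,y) = x^2 + y^2:
g(x) = x^2 + (181 - x)^2 = 2x^2 - 362x + 32761
g'(x) = 4x - 362 = 0  =>  x = 181/2
y = 181 - 181/2 = 181/2
Minimum value = (181/2)^2 + (181/2)^2 = 32761/2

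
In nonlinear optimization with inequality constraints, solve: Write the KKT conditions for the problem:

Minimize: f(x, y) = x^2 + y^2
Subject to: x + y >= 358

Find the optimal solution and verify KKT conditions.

KKT conditions for min x^2 + y^2 s.t. x + y >= 358:
Stationarity: 2x = mu, 2y = mu
So x = y = mu/2.
Complementary slackness: mu*(x + y - 358) = 0
Primal feasibility: x + y >= 358; dual feasibility: mu >= 0
If mu = 0 then x = y = 0, but 0 + 0 < 358 is infeasible, so the constraint is active.
Constraint active: x + y = 2*(mu/2) = 358 => mu = 358
x = y = 179, f = 64082
Verify: stationarity 2*179 = 358 = mu; primal 179 + 179 = 358 >= 358; dual mu = 358 >= 0; complementary slackness 358*(358 - 358) = 0. All KKT conditions hold.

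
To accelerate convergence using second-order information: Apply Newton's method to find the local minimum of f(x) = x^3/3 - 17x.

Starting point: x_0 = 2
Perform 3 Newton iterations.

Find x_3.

f(x) = x^3/3 - 17x
f'(x) = x^2 - 17, f''(x) = 2x
Newton update: x_{n+1} = x_n - (x_n^2 - 17)/(2*x_n)
Step 1: x_0 = 2, f'=-13, f''=4, x_1 = 21/4
Step 2: x_1 = 21/4, f'=169/16, f''=21/2, x_2 = 713/168
Step 3: x_2 = 713/168, f'=28561/28224, f''=713/84, x_3 = 988177/239568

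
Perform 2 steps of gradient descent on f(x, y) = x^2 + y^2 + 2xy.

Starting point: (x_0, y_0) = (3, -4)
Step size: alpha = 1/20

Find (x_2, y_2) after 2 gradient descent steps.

f(x,y) = x^2 + y^2 + 2xy
grad_x = 2x + 2y, grad_y = 2y + 2x
Step 1: grad = (-2, -2), (31/10, -39/10)
Step 2: grad = (-8/5, -8/5), (159/50, -191/50)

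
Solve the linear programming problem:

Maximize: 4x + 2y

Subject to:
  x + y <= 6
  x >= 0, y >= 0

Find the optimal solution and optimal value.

The feasible region has vertices at [(0, 0), (6, 0), (0, 6)].
Checking objective 4x + 2y at each vertex:
  (0, 0): 4*0 + 2*0 = 0
  (6, 0): 4*6 + 2*0 = 24
  (0, 6): 4*0 + 2*6 = 12
Maximum is 24 at (6, 0).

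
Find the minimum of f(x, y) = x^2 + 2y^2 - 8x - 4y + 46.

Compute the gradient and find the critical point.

f(x,y) = x^2 + 2y^2 - 8x - 4y + 46
df/dx = 2x + (-8) = 0  =>  x = 4
df/dy = 4y + (-4) = 0  =>  y = 1
f(4, 1) = 1*(4)^2 + 2*(1)^2 + -8*(4) + -4*(1) + 46 = 28
Hessian is diagonal with entries 2, 4 > 0, so this is a minimum.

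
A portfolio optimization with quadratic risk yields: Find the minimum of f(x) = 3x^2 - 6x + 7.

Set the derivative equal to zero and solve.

f(x) = 3x^2 - 6x + 7
f'(x) = 6x + (-6) = 0
x = 6/6 = 1
f(1) = 4
Since f''(x) = 6 > 0, this is a minimum.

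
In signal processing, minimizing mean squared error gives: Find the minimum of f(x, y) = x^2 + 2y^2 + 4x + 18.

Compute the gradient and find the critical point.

f(x,y) = x^2 + 2y^2 + 4x + 18
df/dx = 2x + (4) = 0  =>  x = -2
df/dy = 4y + (0) = 0  =>  y = 0
f(-2, 0) = 1*(-2)^2 + 2*(0)^2 + 4*(-2) + 18 = 14
Hessian is diagonal with entries 2, 4 > 0, so this is a minimum.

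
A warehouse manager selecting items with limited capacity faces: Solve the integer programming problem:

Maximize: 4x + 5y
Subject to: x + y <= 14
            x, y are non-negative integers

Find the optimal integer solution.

Objective: 4x + 5y, constraint: x + y <= 14
Coefficient of y is 5 > coefficient of x is 4, so allocate the entire budget to y.
Optimal: x = 0, y = 14, value = 70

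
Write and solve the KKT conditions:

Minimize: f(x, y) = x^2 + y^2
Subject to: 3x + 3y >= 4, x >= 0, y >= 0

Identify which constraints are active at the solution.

KKT conditions for min x^2 + y^2 s.t. 3x + 3y >= 4, x >= 0, y >= 0:
Stationarity: 2x = mu*3 + mu_x, 2y = mu*3 + mu_y, with mu, mu_x, mu_y >= 0
Complementary slackness: mu*(3x + 3y - 4) = 0, mu_x*x = 0, mu_y*y = 0
(0, 0) is infeasible (3*0 + 3*0 < 4), so if mu = 0 stationarity would force x = mu_x/2 >= 0, y = mu_y/2 >= 0 with mu_x*x = mu_y*y = 0, i.e. x = y = 0: contradiction. Hence mu > 0 and 3x + 3y = 4 is active.
Try x > 0, y > 0 (so mu_x = mu_y = 0): x = 3*mu/2, y = 3*mu/2
Substitute: 3*(3*mu/2) + 3*(3*mu/2) = 4
  mu*18/2 = 4 => mu = 4/9
x* = 2/3 > 0, y* = 2/3 > 0, consistent with mu_x = mu_y = 0.
f is convex and the constraints are linear, so this KKT point is the global minimum.
f* = 8/9
Active constraints: 3x + 3y >= 4 (holds with equality, mu = 4/9 > 0); x >= 0 and y >= 0 are inactive (mu_x = mu_y = 0).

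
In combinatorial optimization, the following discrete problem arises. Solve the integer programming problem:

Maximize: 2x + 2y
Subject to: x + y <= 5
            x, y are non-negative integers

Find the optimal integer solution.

Objective: 2x + 2y, constraint: x + y <= 5
Coefficient of x is 2 >= coefficient of y is 2, so allocate the entire budget to x.
Optimal: x = 5, y = 0, value = 10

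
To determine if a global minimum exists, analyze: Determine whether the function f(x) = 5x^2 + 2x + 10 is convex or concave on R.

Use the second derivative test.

f(x) = 5x^2 + 2x + 10
f'(x) = 10x + 2
f''(x) = 10
Since f''(x) = 10 > 0 for all x, f is convex on R.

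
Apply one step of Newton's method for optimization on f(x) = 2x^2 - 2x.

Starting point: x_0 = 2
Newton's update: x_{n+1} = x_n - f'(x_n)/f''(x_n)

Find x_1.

f(x) = 2x^2 - 2x
f'(x) = 4x + (-2), f''(x) = 4
Newton step: x_1 = x_0 - f'(x_0)/f''(x_0)
f'(2) = 6
x_1 = 2 - 6/4 = 1/2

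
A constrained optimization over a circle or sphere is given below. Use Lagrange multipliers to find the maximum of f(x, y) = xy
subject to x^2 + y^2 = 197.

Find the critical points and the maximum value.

Lagrange conditions: y = 2*lambda*x and x = 2*lambda*y
If x = 0 then y = 0, violating the constraint, so x, y != 0.
Dividing: y/x = x/y => x^2 = y^2 => y = x or y = -x
Constraint: 2x^2 = 197 => x^2 = 197/2 => x = +/-sqrt(197/2)
Critical points: (sqrt(197/2), sqrt(197/2)), (-sqrt(197/2), -sqrt(197/2)), (sqrt(197/2), -sqrt(197/2)), (-sqrt(197/2), sqrt(197/2))
  y = x:  xy = x^2 = 197/2  at (sqrt(197/2), sqrt(197/2)) and (-sqrt(197/2), -sqrt(197/2))
  y = -x: xy = -x^2 = -197/2 at (sqrt(197/2), -sqrt(197/2)) and (-sqrt(197/2), sqrt(197/2))
Maximum xy = 197/2 at (sqrt(197/2), sqrt(197/2)) and (-sqrt(197/2), -sqrt(197/2))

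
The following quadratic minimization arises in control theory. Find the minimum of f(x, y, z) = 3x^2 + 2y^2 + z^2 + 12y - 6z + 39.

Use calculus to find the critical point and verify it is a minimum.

f(x,y,z) = 3x^2 + 2y^2 + z^2 + 12y - 6z + 39
df/dx = 6x + (0) = 0 => x = 0
df/dy = 4y + (12) = 0 => y = -3
df/dz = 2z + (-6) = 0 => z = 3
f(0,-3,3) = 3*(0)^2 + 2*(-3)^2 + 1*(3)^2 + 12*(-3) + -6*(3) + 39 = 12
Hessian is diagonal with entries 6, 4, 2 > 0, confirmed minimum.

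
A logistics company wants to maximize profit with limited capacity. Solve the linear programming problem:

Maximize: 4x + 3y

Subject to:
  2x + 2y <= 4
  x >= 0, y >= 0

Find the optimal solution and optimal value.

The feasible region has vertices at [(0, 0), (2, 0), (0, 2)].
Checking objective 4x + 3y at each vertex:
  (0, 0): 4*0 + 3*0 = 0
  (2, 0): 4*2 + 3*0 = 8
  (0, 2): 4*0 + 3*2 = 6
Maximum is 8 at (2, 0).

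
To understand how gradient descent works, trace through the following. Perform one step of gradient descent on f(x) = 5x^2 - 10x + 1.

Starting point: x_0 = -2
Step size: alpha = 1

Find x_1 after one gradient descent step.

f(x) = 5x^2 - 10x + 1
f'(x) = 10x - 10
f'(-2) = 10*-2 + (-10) = -30
x_1 = x_0 - alpha * f'(x_0) = -2 - 1 * -30 = 28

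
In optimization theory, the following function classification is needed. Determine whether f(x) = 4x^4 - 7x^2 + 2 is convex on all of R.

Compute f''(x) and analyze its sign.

f(x) = 4x^4 - 7x^2 + 2
f'(x) = 16x^3 + -14x
f''(x) = 48x^2 + -14
f''(0) = -14 < 0, so not convex near x = 0
Therefore, f is not globally convex on R.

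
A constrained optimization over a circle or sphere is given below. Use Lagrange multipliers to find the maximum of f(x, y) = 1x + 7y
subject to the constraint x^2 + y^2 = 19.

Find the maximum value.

Set up Lagrange conditions: grad f = lambda * grad g
  1 = 2*lambda*x
  7 = 2*lambda*y
From these: x/y = 1/7, so x = 1t, y = 7t for some t.
Substitute into constraint: (1t)^2 + (7t)^2 = 19
  t^2 * 50 = 19
  t = sqrt(19/50)
Maximum = 1*x + 7*y = (1^2 + 7^2)*t = 50 * sqrt(19/50) = sqrt(950)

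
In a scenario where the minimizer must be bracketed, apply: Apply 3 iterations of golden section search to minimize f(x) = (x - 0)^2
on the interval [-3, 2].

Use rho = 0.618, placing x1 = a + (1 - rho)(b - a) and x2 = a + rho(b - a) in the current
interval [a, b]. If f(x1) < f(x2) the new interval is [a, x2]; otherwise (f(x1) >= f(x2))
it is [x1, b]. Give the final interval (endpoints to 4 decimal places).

Golden section search for min of f(x) = (x - 0)^2 on [-3, 2].
Each step: x1 = a + (1 - rho)(b - a), x2 = a + rho(b - a); if f(x1) < f(x2) keep [a, x2], otherwise keep [x1, b].
Step 1: [-3.0000, 2.0000], x1=-1.0900 (f=1.1881), x2=0.0900 (f=0.0081); f(x1) > f(x2) => keep [-1.0900, 2.0000]
Step 2: [-1.0900, 2.0000], x1=0.0904 (f=0.0082), x2=0.8196 (f=0.6718); f(x1) < f(x2) => keep [-1.0900, 0.8196]
Step 3: [-1.0900, 0.8196], x1=-0.3605 (f=0.1300), x2=0.0901 (f=0.0081); f(x1) > f(x2) => keep [-0.3605, 0.8196]
Final interval: [-0.3605, 0.8196]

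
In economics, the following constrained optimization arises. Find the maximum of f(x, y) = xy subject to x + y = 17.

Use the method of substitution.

Substitute y = 17 - x into f(x,y) = xy:
g(x) = x(17 - x) = 17x - x^2
g'(x) = 17 - 2x = 0  =>  x = 17/2
y = 17 - 17/2 = 17/2
Maximum value = (17/2) * (17/2) = 289/4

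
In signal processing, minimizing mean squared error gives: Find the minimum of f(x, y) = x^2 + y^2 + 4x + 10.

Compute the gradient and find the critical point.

f(x,y) = x^2 + y^2 + 4x + 10
df/dx = 2x + (4) = 0  =>  x = -2
df/dy = 2y + (0) = 0  =>  y = 0
f(-2, 0) = 1*(-2)^2 + 1*(0)^2 + 4*(-2) + 10 = 6
Hessian is diagonal with entries 2, 2 > 0, so this is a minimum.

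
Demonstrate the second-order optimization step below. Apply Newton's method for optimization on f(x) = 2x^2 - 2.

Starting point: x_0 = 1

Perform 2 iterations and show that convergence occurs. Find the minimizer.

f(x) = 2x^2 - 2, f'(x) = 4x + (0), f''(x) = 4
Step 1: f'(1) = 4, x_1 = 1 - 4/4 = 0
Step 2: f'(0) = 0, x_2 = 0 (converged)
Newton's method converges in 1 step for quadratics.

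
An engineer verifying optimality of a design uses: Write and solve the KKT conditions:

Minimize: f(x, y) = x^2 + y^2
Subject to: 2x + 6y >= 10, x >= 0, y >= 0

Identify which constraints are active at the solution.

KKT conditions for min x^2 + y^2 s.t. 2x + 6y >= 10, x >= 0, y >= 0:
Stationarity: 2x = mu*2 + mu_x, 2y = mu*6 + mu_y, with mu, mu_x, mu_y >= 0
Complementary slackness: mu*(2x + 6y - 10) = 0, mu_x*x = 0, mu_y*y = 0
(0, 0) is infeasible (2*0 + 6*0 < 10), so if mu = 0 stationarity would force x = mu_x/2 >= 0, y = mu_y/2 >= 0 with mu_x*x = mu_y*y = 0, i.e. x = y = 0: contradiction. Hence mu > 0 and 2x + 6y = 10 is active.
Try x > 0, y > 0 (so mu_x = mu_y = 0): x = 2*mu/2, y = 6*mu/2
Substitute: 2*(2*mu/2) + 6*(6*mu/2) = 10
  mu*40/2 = 10 => mu = 1/2
x* = 1/2 > 0, y* = 3/2 > 0, consistent with mu_x = mu_y = 0.
f is convex and the constraints are linear, so this KKT point is the global minimum.
f* = 5/2
Active constraints: 2x + 6y >= 10 (holds with equality, mu = 1/2 > 0); x >= 0 and y >= 0 are inactive (mu_x = mu_y = 0).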